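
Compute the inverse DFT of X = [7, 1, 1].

x[n] = (1/3) Σ(k=0 to 2) X[k] · e^(2πikn/3)

Computing each x[n]:
x[0] = 3
x[1] = 2
x[2] = 2

x = [3, 2, 2]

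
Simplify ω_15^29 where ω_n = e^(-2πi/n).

Since ω_15^15 = 1, powers reduce modulo 15.
29 mod 15 = 14
So ω_15^29 = ω_15^14 = e^(-2πi·14/15)

ω_15^29 = ω_15^14 = 0.9135+0.4067i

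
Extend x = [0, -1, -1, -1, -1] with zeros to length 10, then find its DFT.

Original 5-point DFT: [-4, 1, 1, 1, 1]
Zero-padded 10-point DFT provides frequency interpolation.

DFT_10([x, 0, ...]) = [-4, 3.0777i, 1, 0.7265i, 1, 0, 1, -0.7265i, 1, -3.0777i]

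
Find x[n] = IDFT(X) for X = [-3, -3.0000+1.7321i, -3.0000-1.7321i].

x[n] = (1/3) Σ(k=0 to 2) X[k] · e^(2πikn/3)

Computing each x[n]:
x[0] = -3
x[1] = -1
x[2] = 1

x = [-3, -1, 1]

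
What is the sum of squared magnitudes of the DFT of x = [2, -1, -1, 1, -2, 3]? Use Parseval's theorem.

Parseval: Σ|x[n]|² = (1/N)Σ|X[k]|², so Σ|X[k]|² = N·Σ|x[n]|² = 6·20.0000

Σ|X[k]|² = N·Σ|x[n]|² = 6·20.0000 = 120.0000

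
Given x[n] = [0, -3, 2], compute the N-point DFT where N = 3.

X[k] = Σ(n=0 to 2) x[n] · ω_3^(nk)
where ω_3 = e^(-2πi/3)

Computing each X[k]:
X[0] = -1
X[1] = 0.5000+4.3301i
X[2] = 0.5000-4.3301i

X = [-1, 0.5000+4.3301i, 0.5000-4.3301i]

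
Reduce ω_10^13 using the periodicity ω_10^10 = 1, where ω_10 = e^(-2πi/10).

Since ω_10^10 = 1, powers reduce modulo 10.
13 mod 10 = 3
So ω_10^13 = ω_10^3 = e^(-2πi·3/10)

ω_10^13 = ω_10^3 = -0.3090-0.9511i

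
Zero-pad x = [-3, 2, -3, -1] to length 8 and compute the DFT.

Original 4-point DFT: [-5, -3i, -7, 3i]
Zero-padded 8-point DFT provides frequency interpolation.

DFT_8([x, 0, ...]) = [-5, -0.8787+2.2929i, -3i, -5.1213-3.7071i, -7, -5.1213+3.7071i, 3i, -0.8787-2.2929i]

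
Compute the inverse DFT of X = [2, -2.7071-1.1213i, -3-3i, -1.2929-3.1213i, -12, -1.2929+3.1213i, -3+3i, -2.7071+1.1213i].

x[n] = (1/8) Σ(k=0 to 7) X[k] · e^(2πikn/8)

Computing each x[n]:
x[0] = -3
x[1] = 3
x[2] = -1
x[3] = 2
x[4] = -1
x[5] = 2
x[6] = 0
x[7] = 0

x = [-3, 3, -1, 2, -1, 2, 0, 0]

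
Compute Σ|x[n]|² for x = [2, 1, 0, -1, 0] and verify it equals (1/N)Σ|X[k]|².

Time domain:
Σ|x[n]|² = |2|² + |1|² + |0|² + |-1|² + |0|² = 6.0000

Frequency domain:
(1/5)Σ|X[k]|² = (1/5)(|2|² + |3.1180-1.5388i|² + |0.8820+0.3633i|² + |0.8820-0.3633i|² + |3.1180+1.5388i|²) = (1/5)·30.0000 = 6.0000

Both sides agree, confirming Parseval's theorem.

Σ|x[n]|² = (1/N)Σ|X[k]|² = 6.0000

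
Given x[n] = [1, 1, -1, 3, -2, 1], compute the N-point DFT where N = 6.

X[k] = Σ(n=0 to 5) x[n] · ω_6^(nk)
where ω_6 = e^(-2πi/6)

Computing each X[k]:
X[0] = 3
X[1] = 0.5000-0.8660i
X[2] = 4.5000+0.8660i
X[3] = -7
X[4] = 4.5000-0.8660i
X[5] = 0.5000+0.8660i

X = [3, 0.5000-0.8660i, 4.5000+0.8660i, -7, 4.5000-0.8660i, 0.5000+0.8660i]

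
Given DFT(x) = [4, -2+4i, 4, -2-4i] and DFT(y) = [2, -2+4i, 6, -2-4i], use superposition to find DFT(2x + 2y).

By linearity: DFT(2x + 2y) = 2·DFT(x) + 2·DFT(y)
= 2·[4, -2+4i, 4, -2-4i] + 2·[2, -2+4i, 6, -2-4i]

Computing element-wise:
Z[0] = 2·(4) + 2·(2) = 12
Z[1] = 2·(-2+4i) + 2·(-2+4i) = -8+16i
Z[2] = 2·(4) + 2·(6) = 20
Z[3] = 2·(-2-4i) + 2·(-2-4i) = -8-16i

DFT(2x + 2y) = 2·X + 2·Y = [12, -8+16i, 20, -8-16i]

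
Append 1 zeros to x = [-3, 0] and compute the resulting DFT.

Original 2-point DFT: [-3, -3]
Zero-padded 3-point DFT provides frequency interpolation.

DFT_3([x, 0, ...]) = [-3, -3, -3]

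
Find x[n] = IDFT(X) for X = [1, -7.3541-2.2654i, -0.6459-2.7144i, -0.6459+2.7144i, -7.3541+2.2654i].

x[n] = (1/5) Σ(k=0 to 4) X[k] · e^(2πikn/5)

Computing each x[n]:
x[0] = -3
x[1] = 1
x[2] = 2
x[3] = 3
x[4] = -2

x = [-3, 1, 2, 3, -2]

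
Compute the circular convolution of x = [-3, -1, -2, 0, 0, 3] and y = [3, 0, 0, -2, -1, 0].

(x ⊛ y)[n] = Σ(m=0 to 5) x[m] · y[(n-m) mod 6]

Computing each output sample:
(x ⊛ y)[0] = -7
(x ⊛ y)[1] = -3
(x ⊛ y)[2] = -12
(x ⊛ y)[3] = 3
(x ⊛ y)[4] = 5
(x ⊛ y)[5] = 14

x ⊛ y = [-7, -3, -12, 3, 5, 14]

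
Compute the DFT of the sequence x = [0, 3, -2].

X[k] = Σ(n=0 to 2) x[n] · ω_3^(nk)
where ω_3 = e^(-2πi/3)

Computing each X[k]:
X[0] = 1
X[1] = -0.5000-4.3301i
X[2] = -0.5000+4.3301i

X = [1, -0.5000-4.3301i, -0.5000+4.3301i]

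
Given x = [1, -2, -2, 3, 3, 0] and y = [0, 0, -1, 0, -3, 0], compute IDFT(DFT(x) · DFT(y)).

(x ⊛ y)[n] = Σ(m=0 to 5) x[m] · y[(n-m) mod 6]

Computing each output sample:
(x ⊛ y)[0] = 3
(x ⊛ y)[1] = -9
(x ⊛ y)[2] = -10
(x ⊛ y)[3] = 2
(x ⊛ y)[4] = -1
(x ⊛ y)[5] = 3

x ⊛ y = [3, -9, -10, 2, -1, 3]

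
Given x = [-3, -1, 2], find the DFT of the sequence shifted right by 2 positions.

Time shift by 2: X_shifted[k] = ω_3^(2k) · X[k]
Shifted x = [-1, 2, -3]

DFT(x[n-2]) = [-2, -0.5000-4.3301i, -0.5000+4.3301i]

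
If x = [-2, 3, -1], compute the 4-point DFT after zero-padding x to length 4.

Original 3-point DFT: [0, -3.0000-3.4641i, -3.0000+3.4641i]
Zero-padded 4-point DFT provides frequency interpolation.

DFT_4([x, 0, ...]) = [0, -1-3i, -6, -1+3i]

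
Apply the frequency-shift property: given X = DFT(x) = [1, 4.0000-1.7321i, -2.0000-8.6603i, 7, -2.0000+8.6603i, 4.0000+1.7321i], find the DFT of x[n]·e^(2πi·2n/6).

Modulation property: DFT(ω_6^(-2n)·x[n]) = X[(k-2) mod 6], so circularly shift X by 2 positions.

X[k-2] = [-2.0000+8.6603i, 4.0000+1.7321i, 1, 4.0000-1.7321i, -2.0000-8.6603i, 7]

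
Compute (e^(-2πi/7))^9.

Since ω_7^7 = 1, powers reduce modulo 7.
9 mod 7 = 2
So ω_7^9 = ω_7^2 = e^(-2πi·2/7)

ω_7^9 = ω_7^2 = -0.2225-0.9749i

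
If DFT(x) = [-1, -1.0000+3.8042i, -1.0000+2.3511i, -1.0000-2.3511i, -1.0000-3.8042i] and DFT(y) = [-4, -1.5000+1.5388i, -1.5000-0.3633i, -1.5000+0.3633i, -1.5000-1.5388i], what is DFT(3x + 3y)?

By linearity: DFT(3x + 3y) = 3·DFT(x) + 3·DFT(y)
= 3·[-1, -1.0000+3.8042i, -1.0000+2.3511i, -1.0000-2.3511i, -1.0000-3.8042i] + 3·[-4, -1.5000+1.5388i, -1.5000-0.3633i, -1.5000+0.3633i, -1.5000-1.5388i]

Computing element-wise:
Z[0] = 3·(-1) + 3·(-4) = -15
Z[1] = 3·(-1.0000+3.8042i) + 3·(-1.5000+1.5388i) = -7.5000+16.0290i
Z[2] = 3·(-1.0000+2.3511i) + 3·(-1.5000-0.3633i) = -7.5000+5.9634i
Z[3] = 3·(-1.0000-2.3511i) + 3·(-1.5000+0.3633i) = -7.5000-5.9634i
Z[4] = 3·(-1.0000-3.8042i) + 3·(-1.5000-1.5388i) = -7.5000-16.0290i

DFT(3x + 3y) = 3·X + 3·Y = [-15, -7.5000+16.0290i, -7.5000+5.9634i, -7.5000-5.9634i, -7.5000-16.0290i]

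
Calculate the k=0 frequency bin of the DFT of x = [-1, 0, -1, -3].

X[0] = Σ(n=0 to 3) x[n] · ω_4^0 = Σ x[n]
= (-1) + (0) + (-1) + (-3)

X[0] = -5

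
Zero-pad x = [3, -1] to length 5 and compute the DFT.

Original 2-point DFT: [2, 4]
Zero-padded 5-point DFT provides frequency interpolation.

DFT_5([x, 0, ...]) = [2, 2.6910+0.9511i, 3.8090+0.5878i, 3.8090-0.5878i, 2.6910-0.9511i]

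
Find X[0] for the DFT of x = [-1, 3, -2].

X[0] = Σ(n=0 to 2) x[n] · ω_3^0 = Σ x[n]
= (-1) + (3) + (-2)

X[0] = 0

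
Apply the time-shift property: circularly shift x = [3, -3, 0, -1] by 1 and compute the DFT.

Time shift by 1: X_shifted[k] = ω_4^(1k) · X[k]
Shifted x = [-1, 3, -3, 0]

DFT(x[n-1]) = [-1, 2-3i, -7, 2+3i]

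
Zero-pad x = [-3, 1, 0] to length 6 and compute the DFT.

Original 3-point DFT: [-2, -3.5000-0.8660i, -3.5000+0.8660i]
Zero-padded 6-point DFT provides frequency interpolation.

DFT_6([x, 0, ...]) = [-2, -2.5000-0.8660i, -3.5000-0.8660i, -4, -3.5000+0.8660i, -2.5000+0.8660i]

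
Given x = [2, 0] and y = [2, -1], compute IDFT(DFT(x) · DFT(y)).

(x ⊛ y)[n] = Σ(m=0 to 1) x[m] · y[(n-m) mod 2]

Computing each output sample:
(x ⊛ y)[0] = 4
(x ⊛ y)[1] = -2

x ⊛ y = [4, -2]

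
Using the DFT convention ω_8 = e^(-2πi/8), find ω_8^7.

ω_8^7 = e^(-2πi·7/8)
= cos(-2π·7/8) + i·sin(-2π·7/8)
= cos(-14π/8) + i·sin(-14π/8)

ω_8^7 = cos(-14π/8) + i·sin(-14π/8) = 0.7071+0.7071i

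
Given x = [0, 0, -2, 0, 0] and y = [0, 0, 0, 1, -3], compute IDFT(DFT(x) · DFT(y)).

(x ⊛ y)[n] = Σ(m=0 to 4) x[m] · y[(n-m) mod 5]

Computing each output sample:
(x ⊛ y)[0] = -2
(x ⊛ y)[1] = 6
(x ⊛ y)[2] = 0
(x ⊛ y)[3] = 0
(x ⊛ y)[4] = 0

x ⊛ y = [-2, 6, 0, 0, 0]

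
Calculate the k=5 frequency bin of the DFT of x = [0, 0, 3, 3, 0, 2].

X[5] = Σ(n=0 to 5) x[n] · ω_6^(5n) where ω_6 = e^(-2πi/6)
= (0)·ω_6^0 + (0)·ω_6^5 + (3)·ω_6^10 + (3)·ω_6^15 + (0)·ω_6^20 + (2)·ω_6^25

X[5] = -3.5000+0.8660i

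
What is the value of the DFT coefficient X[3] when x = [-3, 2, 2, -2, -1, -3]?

X[3] = Σ(n=0 to 5) x[n] · ω_6^(3n) where ω_6 = e^(-2πi/6)
= (-3)·ω_6^0 + (2)·ω_6^3 + (2)·ω_6^6 + (-2)·ω_6^9 + (-1)·ω_6^12 + (-3)·ω_6^15

X[3] = 1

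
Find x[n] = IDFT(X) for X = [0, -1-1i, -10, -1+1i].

x[n] = (1/4) Σ(k=0 to 3) X[k] · e^(2πikn/4)

Computing each x[n]:
x[0] = -3
x[1] = 3
x[2] = -2
x[3] = 2

x = [-3, 3, -2, 2]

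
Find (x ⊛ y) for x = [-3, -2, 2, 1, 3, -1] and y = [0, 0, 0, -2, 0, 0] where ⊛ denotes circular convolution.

(x ⊛ y)[n] = Σ(m=0 to 5) x[m] · y[(n-m) mod 6]

Computing each output sample:
(x ⊛ y)[0] = -2
(x ⊛ y)[1] = -6
(x ⊛ y)[2] = 2
(x ⊛ y)[3] = 6
(x ⊛ y)[4] = 4
(x ⊛ y)[5] = -4

x ⊛ y = [-2, -6, 2, 6, 4, -4]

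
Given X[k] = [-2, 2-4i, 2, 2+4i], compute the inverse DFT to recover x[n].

x[n] = (1/4) Σ(k=0 to 3) X[k] · e^(2πikn/4)

Computing each x[n]:
x[0] = 1
x[1] = 1
x[2] = -1
x[3] = -3

x = [1, 1, -1, -3]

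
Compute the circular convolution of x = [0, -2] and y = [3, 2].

(x ⊛ y)[n] = Σ(m=0 to 1) x[m] · y[(n-m) mod 2]

Computing each output sample:
(x ⊛ y)[0] = -4
(x ⊛ y)[1] = -6

x ⊛ y = [-4, -6]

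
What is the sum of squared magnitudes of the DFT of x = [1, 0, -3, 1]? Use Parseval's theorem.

Parseval: Σ|x[n]|² = (1/N)Σ|X[k]|², so Σ|X[k]|² = N·Σ|x[n]|² = 4·11.0000

Σ|X[k]|² = N·Σ|x[n]|² = 4·11.0000 = 44.0000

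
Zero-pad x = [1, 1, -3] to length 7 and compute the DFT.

Original 3-point DFT: [-1, 2.0000-3.4641i, 2.0000+3.4641i]
Zero-padded 7-point DFT provides frequency interpolation.

DFT_7([x, 0, ...]) = [-1, 2.2911+2.1430i, 3.4804-2.2766i, -1.7714-2.7794i, -1.7714+2.7794i, 3.4804+2.2766i, 2.2911-2.1430i]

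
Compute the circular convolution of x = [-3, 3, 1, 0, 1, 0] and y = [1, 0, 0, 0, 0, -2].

(x ⊛ y)[n] = Σ(m=0 to 5) x[m] · y[(n-m) mod 6]

Computing each output sample:
(x ⊛ y)[0] = -9
(x ⊛ y)[1] = 1
(x ⊛ y)[2] = 1
(x ⊛ y)[3] = -2
(x ⊛ y)[4] = 1
(x ⊛ y)[5] = 6

x ⊛ y = [-9, 1, 1, -2, 1, 6]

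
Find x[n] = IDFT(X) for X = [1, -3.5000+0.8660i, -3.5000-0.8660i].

x[n] = (1/3) Σ(k=0 to 2) X[k] · e^(2πikn/3)

Computing each x[n]:
x[0] = -2
x[1] = 1
x[2] = 2

x = [-2, 1, 2]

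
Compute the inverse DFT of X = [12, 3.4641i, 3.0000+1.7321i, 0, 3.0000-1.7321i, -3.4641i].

x[n] = (1/6) Σ(k=0 to 5) X[k] · e^(2πikn/6)

Computing each x[n]:
x[0] = 3
x[1] = 0
x[2] = 1
x[3] = 3
x[4] = 2
x[5] = 3

x = [3, 0, 1, 3, 2, 3]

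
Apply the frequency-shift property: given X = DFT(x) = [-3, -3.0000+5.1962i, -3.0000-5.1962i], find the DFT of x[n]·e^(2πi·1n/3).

Modulation property: DFT(ω_3^(-1n)·x[n]) = X[(k-1) mod 3], so circularly shift X by 1 positions.

X[k-1] = [-3.0000-5.1962i, -3, -3.0000+5.1962i]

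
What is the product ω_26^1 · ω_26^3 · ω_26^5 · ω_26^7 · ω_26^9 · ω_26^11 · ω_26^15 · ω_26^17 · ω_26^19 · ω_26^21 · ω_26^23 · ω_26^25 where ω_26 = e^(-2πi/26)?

The primitive 26th roots of unity are ω_26^k for k coprime to 26: k ∈ {1, 3, 5, 7, 9, 11, 15, 17, 19, 21, 23, 25}
Their product equals the constant term of the cyclotomic polynomial Φ_26(x) up to sign.
For n ≥ 3, the product of all primitive nth roots of unity is 1. (For n=1 it is 1; for n=2 it is -1.)

1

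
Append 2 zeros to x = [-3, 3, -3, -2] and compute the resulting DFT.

Original 4-point DFT: [-5, -5i, -7, 5i]
Zero-padded 6-point DFT provides frequency interpolation.

DFT_6([x, 0, ...]) = [-5, 2, -5.0000-5.1962i, -7, -5.0000+5.1962i, 2]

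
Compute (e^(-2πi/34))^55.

Since ω_34^34 = 1, powers reduce modulo 34.
55 mod 34 = 21
So ω_34^55 = ω_34^21 = e^(-2πi·21/34)

ω_34^55 = ω_34^21 = -0.7390+0.6737i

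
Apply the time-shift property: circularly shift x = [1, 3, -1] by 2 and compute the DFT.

Time shift by 2: X_shifted[k] = ω_3^(2k) · X[k]
Shifted x = [3, -1, 1]

DFT(x[n-2]) = [3, 3.0000+1.7321i, 3.0000-1.7321i]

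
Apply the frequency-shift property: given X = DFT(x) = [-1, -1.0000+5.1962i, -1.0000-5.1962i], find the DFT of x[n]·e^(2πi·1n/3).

Modulation property: DFT(ω_3^(-1n)·x[n]) = X[(k-1) mod 3], so circularly shift X by 1 positions.

X[k-1] = [-1.0000-5.1962i, -1, -1.0000+5.1962i]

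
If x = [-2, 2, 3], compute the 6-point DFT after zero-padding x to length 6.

Original 3-point DFT: [3, -4.5000+0.8660i, -4.5000-0.8660i]
Zero-padded 6-point DFT provides frequency interpolation.

DFT_6([x, 0, ...]) = [3, -2.5000-4.3301i, -4.5000+0.8660i, -1, -4.5000-0.8660i, -2.5000+4.3301i]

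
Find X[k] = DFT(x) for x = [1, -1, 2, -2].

X[k] = Σ(n=0 to 3) x[n] · ω_4^(nk)
where ω_4 = e^(-2πi/4)

Computing each X[k]:
X[0] = 0
X[1] = -1-1i
X[2] = 6
X[3] = -1+1i

X = [0, -1-1i, 6, -1+1i]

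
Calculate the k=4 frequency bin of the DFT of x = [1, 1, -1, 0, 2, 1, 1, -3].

X[4] = Σ(n=0 to 7) x[n] · ω_8^(4n) where ω_8 = e^(-2πi/8)
= (1)·ω_8^0 + (1)·ω_8^4 + (-1)·ω_8^8 + (0)·ω_8^12 + (2)·ω_8^16 + (1)·ω_8^20 + (1)·ω_8^24 + (-3)·ω_8^28

X[4] = 4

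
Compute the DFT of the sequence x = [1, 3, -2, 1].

X[k] = Σ(n=0 to 3) x[n] · ω_4^(nk)
where ω_4 = e^(-2πi/4)

Computing each X[k]:
X[0] = 3
X[1] = 3-2i
X[2] = -5
X[3] = 3+2i

X = [3, 3-2i, -5, 3+2i]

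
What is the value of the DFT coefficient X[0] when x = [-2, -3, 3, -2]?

X[0] = Σ(n=0 to 3) x[n] · ω_4^0 = Σ x[n]
= (-2) + (-3) + (3) + (-2)

X[0] = -4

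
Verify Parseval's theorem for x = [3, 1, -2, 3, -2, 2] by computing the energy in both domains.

Time domain:
Σ|x[n]|² = |3|² + |1|² + |-2|² + |3|² + |-2|² + |2|² = 31.0000

Frequency domain:
(1/6)Σ|X[k]|² = (1/6)(|5|² + |3.5000+0.8660i|² + |6.5000+0.8660i|² + |-7|² + |6.5000-0.8660i|² + |3.5000-0.8660i|²) = (1/6)·186.0000 = 31.0000

Both sides agree, confirming Parseval's theorem.

Σ|x[n]|² = (1/N)Σ|X[k]|² = 31.0000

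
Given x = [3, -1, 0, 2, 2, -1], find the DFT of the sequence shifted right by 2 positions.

Time shift by 2: X_shifted[k] = ω_6^(2k) · X[k]
Shifted x = [2, -1, 3, -1, 0, 2]

DFT(x[n-2]) = [5, 2, -1.0000+5.1962i, 5, -1.0000-5.1962i, 2]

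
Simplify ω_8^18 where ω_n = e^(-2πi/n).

Since ω_8^8 = 1, powers reduce modulo 8.
18 mod 8 = 2
So ω_8^18 = ω_8^2 = e^(-2πi·2/8)

ω_8^18 = ω_8^2 = -1i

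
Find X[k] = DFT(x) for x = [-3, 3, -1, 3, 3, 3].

X[k] = Σ(n=0 to 5) x[n] · ω_6^(nk)
where ω_6 = e^(-2πi/6)

Computing each X[k]:
X[0] = 8
X[1] = -4.0000+3.4641i
X[2] = -4.0000-3.4641i
X[3] = -10
X[4] = -4.0000+3.4641i
X[5] = -4.0000-3.4641i

X = [8, -4.0000+3.4641i, -4.0000-3.4641i, -10, -4.0000+3.4641i, -4.0000-3.4641i]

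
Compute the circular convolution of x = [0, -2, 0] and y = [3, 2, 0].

(x ⊛ y)[n] = Σ(m=0 to 2) x[m] · y[(n-m) mod 3]

Computing each output sample:
(x ⊛ y)[0] = 0
(x ⊛ y)[1] = -6
(x ⊛ y)[2] = -4

x ⊛ y = [0, -6, -4]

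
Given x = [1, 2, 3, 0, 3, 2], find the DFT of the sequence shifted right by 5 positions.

Time shift by 5: X_shifted[k] = ω_6^(5k) · X[k]
Shifted x = [2, 3, 0, 3, 2, 1]

DFT(x[n-5]) = [11, 0, 2.0000-3.4641i, -3, 2.0000+3.4641i, 0]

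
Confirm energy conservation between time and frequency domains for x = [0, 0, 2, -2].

Time domain:
Σ|x[n]|² = |0|² + |0|² + |2|² + |-2|² = 8.0000

Frequency domain:
(1/4)Σ|X[k]|² = (1/4)(|0|² + |-2-2i|² + |4|² + |-2+2i|²) = (1/4)·32.0000 = 8.0000

Both sides agree, confirming Parseval's theorem.

Σ|x[n]|² = (1/N)Σ|X[k]|² = 8.0000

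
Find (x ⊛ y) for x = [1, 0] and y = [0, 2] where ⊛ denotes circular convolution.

(x ⊛ y)[n] = Σ(m=0 to 1) x[m] · y[(n-m) mod 2]

Computing each output sample:
(x ⊛ y)[0] = 0
(x ⊛ y)[1] = 2

x ⊛ y = [0, 2]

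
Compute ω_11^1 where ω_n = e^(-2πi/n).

ω_11^1 = e^(-2πi·1/11)
= cos(-2π·1/11) + i·sin(-2π·1/11)
= cos(-2π/11) + i·sin(-2π/11)

ω_11^1 = cos(-2π/11) + i·sin(-2π/11) = 0.8413-0.5406i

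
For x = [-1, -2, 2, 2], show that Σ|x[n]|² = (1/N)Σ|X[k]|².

Time domain:
Σ|x[n]|² = |-1|² + |-2|² + |2|² + |2|² = 13.0000

Frequency domain:
(1/4)Σ|X[k]|² = (1/4)(|1|² + |-3+4i|² + |1|² + |-3-4i|²) = (1/4)·52.0000 = 13.0000

Both sides agree, confirming Parseval's theorem.

Σ|x[n]|² = (1/N)Σ|X[k]|² = 13.0000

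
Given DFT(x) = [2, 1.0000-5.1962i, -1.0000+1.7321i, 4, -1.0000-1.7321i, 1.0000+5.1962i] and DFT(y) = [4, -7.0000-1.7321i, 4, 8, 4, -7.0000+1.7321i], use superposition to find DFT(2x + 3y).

By linearity: DFT(2x + 3y) = 2·DFT(x) + 3·DFT(y)
= 2·[2, 1.0000-5.1962i, -1.0000+1.7321i, 4, -1.0000-1.7321i, 1.0000+5.1962i] + 3·[4, -7.0000-1.7321i, 4, 8, 4, -7.0000+1.7321i]

Computing element-wise:
Z[0] = 2·(2) + 3·(4) = 16
Z[1] = 2·(1.0000-5.1962i) + 3·(-7.0000-1.7321i) = -19.0000-15.5887i
Z[2] = 2·(-1.0000+1.7321i) + 3·(4) = 10.0000+3.4642i
Z[3] = 2·(4) + 3·(8) = 32
Z[4] = 2·(-1.0000-1.7321i) + 3·(4) = 10.0000-3.4642i
Z[5] = 2·(1.0000+5.1962i) + 3·(-7.0000+1.7321i) = -19.0000+15.5887i

DFT(2x + 3y) = 2·X + 3·Y = [16, -19.0000-15.5887i, 10.0000+3.4642i, 32, 10.0000-3.4642i, -19.0000+15.5887i]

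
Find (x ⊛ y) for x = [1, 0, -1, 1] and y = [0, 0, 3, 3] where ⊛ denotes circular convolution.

(x ⊛ y)[n] = Σ(m=0 to 3) x[m] · y[(n-m) mod 4]

Computing each output sample:
(x ⊛ y)[0] = -3
(x ⊛ y)[1] = 0
(x ⊛ y)[2] = 6
(x ⊛ y)[3] = 3

x ⊛ y = [-3, 0, 6, 3]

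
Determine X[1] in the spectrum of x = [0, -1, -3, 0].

X[1] = Σ(n=0 to 3) x[n] · ω_4^(1n) where ω_4 = e^(-2πi/4)
= (0)·ω_4^0 + (-1)·ω_4^1 + (-3)·ω_4^2 + (0)·ω_4^3

X[1] = 3+1i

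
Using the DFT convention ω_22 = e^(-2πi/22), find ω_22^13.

ω_22^13 = e^(-2πi·13/22)
= cos(-2π·13/22) + i·sin(-2π·13/22)
= cos(-26π/22) + i·sin(-26π/22)

ω_22^13 = cos(-26π/22) + i·sin(-26π/22) = -0.8413+0.5406i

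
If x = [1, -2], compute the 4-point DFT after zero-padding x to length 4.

Original 2-point DFT: [-1, 3]
Zero-padded 4-point DFT provides frequency interpolation.

DFT_4([x, 0, ...]) = [-1, 1+2i, 3, 1-2i]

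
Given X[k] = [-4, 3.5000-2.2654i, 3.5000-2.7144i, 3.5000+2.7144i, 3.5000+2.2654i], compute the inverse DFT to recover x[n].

x[n] = (1/5) Σ(k=0 to 4) X[k] · e^(2πikn/5)

Computing each x[n]:
x[0] = 2
x[1] = 0
x[2] = -2
x[3] = -1
x[4] = -3

x = [2, 0, -2, -1, -3]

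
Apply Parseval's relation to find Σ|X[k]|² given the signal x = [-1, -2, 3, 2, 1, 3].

Parseval: Σ|x[n]|² = (1/N)Σ|X[k]|², so Σ|X[k]|² = N·Σ|x[n]|² = 6·28.0000

Σ|X[k]|² = N·Σ|x[n]|² = 6·28.0000 = 168.0000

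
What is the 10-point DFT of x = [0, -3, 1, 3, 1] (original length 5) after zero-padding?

Original 5-point DFT: [2, -3.8541+4.9798i, 2.8541+0.4490i, 2.8541-0.4490i, -3.8541-4.9798i]
Zero-padded 10-point DFT provides frequency interpolation.

DFT_10([x, 0, ...]) = [2, -3.8541-2.6287i, -3.8541+4.9798i, 2.8541+4.2533i, 2.8541+0.4490i, 2, 2.8541-0.4490i, 2.8541-4.2533i, -3.8541-4.9798i, -3.8541+2.6287i]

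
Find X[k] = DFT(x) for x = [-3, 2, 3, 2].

X[k] = Σ(n=0 to 3) x[n] · ω_4^(nk)
where ω_4 = e^(-2πi/4)

Computing each X[k]:
X[0] = 4
X[1] = -6
X[2] = -4
X[3] = -6

X = [4, -6, -4, -6]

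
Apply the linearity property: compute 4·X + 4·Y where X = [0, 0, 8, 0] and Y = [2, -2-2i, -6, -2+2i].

By linearity: DFT(4x + 4y) = 4·DFT(x) + 4·DFT(y)
= 4·[0, 0, 8, 0] + 4·[2, -2-2i, -6, -2+2i]

Computing element-wise:
Z[0] = 4·(0) + 4·(2) = 8
Z[1] = 4·(0) + 4·(-2-2i) = -8-8i
Z[2] = 4·(8) + 4·(-6) = 8
Z[3] = 4·(0) + 4·(-2+2i) = -8+8i

DFT(4x + 4y) = 4·X + 4·Y = [8, -8-8i, 8, -8+8i]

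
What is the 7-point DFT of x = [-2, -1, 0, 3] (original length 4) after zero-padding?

Original 4-point DFT: [0, -2+4i, -4, -2-4i]
Zero-padded 7-point DFT provides frequency interpolation.

DFT_7([x, 0, ...]) = [0, -5.3264-0.5198i, 0.0930+3.3204i, -1.7666-2.4909i, -1.7666+2.4909i, 0.0930-3.3204i, -5.3264+0.5198i]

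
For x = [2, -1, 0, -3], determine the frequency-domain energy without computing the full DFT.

Parseval: Σ|x[n]|² = (1/N)Σ|X[k]|², so Σ|X[k]|² = N·Σ|x[n]|² = 4·14.0000

Σ|X[k]|² = N·Σ|x[n]|² = 4·14.0000 = 56.0000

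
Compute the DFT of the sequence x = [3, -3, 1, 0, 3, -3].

X[k] = Σ(n=0 to 5) x[n] · ω_6^(nk)
where ω_6 = e^(-2πi/6)

Computing each X[k]:
X[0] = 1
X[1] = -2.0000+1.7321i
X[2] = 4.0000-1.7321i
X[3] = 13
X[4] = 4.0000+1.7321i
X[5] = -2.0000-1.7321i

X = [1, -2.0000+1.7321i, 4.0000-1.7321i, 13, 4.0000+1.7321i, -2.0000-1.7321i]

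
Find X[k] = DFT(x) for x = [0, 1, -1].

X[k] = Σ(n=0 to 2) x[n] · ω_3^(nk)
where ω_3 = e^(-2πi/3)

Computing each X[k]:
X[0] = 0
X[1] = -1.7321i
X[2] = 1.7321i

X = [0, -1.7321i, 1.7321i]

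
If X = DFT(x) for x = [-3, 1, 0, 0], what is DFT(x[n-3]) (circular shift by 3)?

Time shift by 3: X_shifted[k] = ω_4^(3k) · X[k]
Shifted x = [1, 0, 0, -3]

DFT(x[n-3]) = [-2, 1-3i, 4, 1+3i]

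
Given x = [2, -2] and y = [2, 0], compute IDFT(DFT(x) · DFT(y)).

(x ⊛ y)[n] = Σ(m=0 to 1) x[m] · y[(n-m) mod 2]

Computing each output sample:
(x ⊛ y)[0] = 4
(x ⊛ y)[1] = -4

x ⊛ y = [4, -4]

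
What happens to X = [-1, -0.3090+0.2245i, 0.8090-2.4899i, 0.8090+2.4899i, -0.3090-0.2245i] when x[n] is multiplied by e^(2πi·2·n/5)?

Modulation property: DFT(ω_5^(-2n)·x[n]) = X[(k-2) mod 5], so circularly shift X by 2 positions.

X[k-2] = [0.8090+2.4899i, -0.3090-0.2245i, -1, -0.3090+0.2245i, 0.8090-2.4899i]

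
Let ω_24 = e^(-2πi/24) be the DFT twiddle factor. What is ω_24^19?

ω_24^19 = e^(-2πi·19/24)
= cos(-2π·19/24) + i·sin(-2π·19/24)
= cos(-38π/24) + i·sin(-38π/24)

ω_24^19 = cos(-38π/24) + i·sin(-38π/24) = 0.2588+0.9659i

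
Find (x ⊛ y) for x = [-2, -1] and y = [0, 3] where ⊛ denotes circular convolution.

(x ⊛ y)[n] = Σ(m=0 to 1) x[m] · y[(n-m) mod 2]

Computing each output sample:
(x ⊛ y)[0] = -3
(x ⊛ y)[1] = -6

x ⊛ y = [-3, -6]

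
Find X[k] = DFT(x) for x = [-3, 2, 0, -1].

X[k] = Σ(n=0 to 3) x[n] · ω_4^(nk)
where ω_4 = e^(-2πi/4)

Computing each X[k]:
X[0] = -2
X[1] = -3-3i
X[2] = -4
X[3] = -3+3i

X = [-2, -3-3i, -4, -3+3i]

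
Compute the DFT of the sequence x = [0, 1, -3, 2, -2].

X[k] = Σ(n=0 to 4) x[n] · ω_5^(nk)
where ω_5 = e^(-2πi/5)

Computing each X[k]:
X[0] = -2
X[1] = 0.5000+0.0858i
X[2] = 0.5000-6.5186i
X[3] = 0.5000+6.5186i
X[4] = 0.5000-0.0858i

X = [-2, 0.5000+0.0858i, 0.5000-6.5186i, 0.5000+6.5186i, 0.5000-0.0858i]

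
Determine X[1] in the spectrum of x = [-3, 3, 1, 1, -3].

X[1] = Σ(n=0 to 4) x[n] · ω_5^(1n) where ω_5 = e^(-2πi/5)
= (-3)·ω_5^0 + (3)·ω_5^1 + (1)·ω_5^2 + (1)·ω_5^3 + (-3)·ω_5^4

X[1] = -4.6180-5.7063i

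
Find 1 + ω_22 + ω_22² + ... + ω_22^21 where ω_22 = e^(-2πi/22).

Sum of all nth roots of unity equals 0 for n > 1 (geometric series with r ≠ 1).

0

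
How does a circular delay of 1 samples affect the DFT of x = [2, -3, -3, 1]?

Time shift by 1: X_shifted[k] = ω_4^(1k) · X[k]
Shifted x = [1, 2, -3, -3]

DFT(x[n-1]) = [-3, 4-5i, -1, 4+5i]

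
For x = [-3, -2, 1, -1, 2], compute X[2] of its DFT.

X[2] = Σ(n=0 to 4) x[n] · ω_5^(2n) where ω_5 = e^(-2πi/5)
= (-3)·ω_5^0 + (-2)·ω_5^2 + (1)·ω_5^4 + (-1)·ω_5^6 + (2)·ω_5^8

X[2] = -3.0000+4.2533i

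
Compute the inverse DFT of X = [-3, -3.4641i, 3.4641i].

x[n] = (1/3) Σ(k=0 to 2) X[k] · e^(2πikn/3)

Computing each x[n]:
x[0] = -1
x[1] = 1
x[2] = -3

x = [-1, 1, -3]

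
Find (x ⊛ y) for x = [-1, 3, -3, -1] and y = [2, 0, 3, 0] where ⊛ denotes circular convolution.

(x ⊛ y)[n] = Σ(m=0 to 3) x[m] · y[(n-m) mod 4]

Computing each output sample:
(x ⊛ y)[0] = -11
(x ⊛ y)[1] = 3
(x ⊛ y)[2] = -9
(x ⊛ y)[3] = 7

x ⊛ y = [-11, 3, -9, 7]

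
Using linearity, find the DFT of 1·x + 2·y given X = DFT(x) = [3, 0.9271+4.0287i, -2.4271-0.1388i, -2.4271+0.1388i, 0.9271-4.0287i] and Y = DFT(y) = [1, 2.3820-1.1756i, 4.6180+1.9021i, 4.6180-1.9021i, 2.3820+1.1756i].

By linearity: DFT(1x + 2y) = 1·DFT(x) + 2·DFT(y)
= 1·[3, 0.9271+4.0287i, -2.4271-0.1388i, -2.4271+0.1388i, 0.9271-4.0287i] + 2·[1, 2.3820-1.1756i, 4.6180+1.9021i, 4.6180-1.9021i, 2.3820+1.1756i]

Computing element-wise:
Z[0] = 1·(3) + 2·(1) = 5
Z[1] = 1·(0.9271+4.0287i) + 2·(2.3820-1.1756i) = 5.6911+1.6775i
Z[2] = 1·(-2.4271-0.1388i) + 2·(4.6180+1.9021i) = 6.8089+3.6654i
Z[3] = 1·(-2.4271+0.1388i) + 2·(4.6180-1.9021i) = 6.8089-3.6654i
Z[4] = 1·(0.9271-4.0287i) + 2·(2.3820+1.1756i) = 5.6911-1.6775i

DFT(1x + 2y) = 1·X + 2·Y = [5, 5.6911+1.6775i, 6.8089+3.6654i, 6.8089-3.6654i, 5.6911-1.6775i]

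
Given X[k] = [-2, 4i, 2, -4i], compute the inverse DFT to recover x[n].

x[n] = (1/4) Σ(k=0 to 3) X[k] · e^(2πikn/4)

Computing each x[n]:
x[0] = 0
x[1] = -3
x[2] = 0
x[3] = 1

x = [0, -3, 0, 1]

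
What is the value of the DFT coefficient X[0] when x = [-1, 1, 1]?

X[0] = Σ(n=0 to 2) x[n] · ω_3^0 = Σ x[n]
= (-1) + (1) + (1)

X[0] = 1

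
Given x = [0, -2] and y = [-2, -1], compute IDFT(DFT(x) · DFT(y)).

(x ⊛ y)[n] = Σ(m=0 to 1) x[m] · y[(n-m) mod 2]

Computing each output sample:
(x ⊛ y)[0] = 2
(x ⊛ y)[1] = 4

x ⊛ y = [2, 4]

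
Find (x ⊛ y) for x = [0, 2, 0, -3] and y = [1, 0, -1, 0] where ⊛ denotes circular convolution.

(x ⊛ y)[n] = Σ(m=0 to 3) x[m] · y[(n-m) mod 4]

Computing each output sample:
(x ⊛ y)[0] = 0
(x ⊛ y)[1] = 5
(x ⊛ y)[2] = 0
(x ⊛ y)[3] = -5

x ⊛ y = [0, 5, 0, -5]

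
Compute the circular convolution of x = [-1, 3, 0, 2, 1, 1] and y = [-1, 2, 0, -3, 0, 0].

(x ⊛ y)[n] = Σ(m=0 to 5) x[m] · y[(n-m) mod 6]

Computing each output sample:
(x ⊛ y)[0] = -3
(x ⊛ y)[1] = -8
(x ⊛ y)[2] = 3
(x ⊛ y)[3] = 1
(x ⊛ y)[4] = -6
(x ⊛ y)[5] = 1

x ⊛ y = [-3, -8, 3, 1, -6, 1]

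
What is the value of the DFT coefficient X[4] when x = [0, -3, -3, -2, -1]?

X[4] = Σ(n=0 to 4) x[n] · ω_5^(4n) where ω_5 = e^(-2πi/5)
= (0)·ω_5^0 + (-3)·ω_5^4 + (-3)·ω_5^8 + (-2)·ω_5^12 + (-1)·ω_5^16

X[4] = 2.8090-2.4899i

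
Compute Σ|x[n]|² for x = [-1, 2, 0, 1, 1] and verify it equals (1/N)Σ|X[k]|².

Time domain:
Σ|x[n]|² = |-1|² + |2|² + |0|² + |1|² + |1|² = 7.0000

Frequency domain:
(1/5)Σ|X[k]|² = (1/5)(|3|² + |-0.8820-0.3633i|² + |-3.1180-1.5388i|² + |-3.1180+1.5388i|² + |-0.8820+0.3633i|²) = (1/5)·35.0000 = 7.0000

Both sides agree, confirming Parseval's theorem.

Σ|x[n]|² = (1/N)Σ|X[k]|² = 7.0000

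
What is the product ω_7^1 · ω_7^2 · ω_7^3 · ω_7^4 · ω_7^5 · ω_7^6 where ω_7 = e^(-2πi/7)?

The primitive 7th roots of unity are ω_7^k for k coprime to 7: k ∈ {1, 2, 3, 4, 5, 6}
Their product equals the constant term of the cyclotomic polynomial Φ_7(x) up to sign.
For n ≥ 3, the product of all primitive nth roots of unity is 1. (For n=1 it is 1; for n=2 it is -1.)

1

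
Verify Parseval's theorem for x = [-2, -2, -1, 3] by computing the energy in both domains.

Time domain:
Σ|x[n]|² = |-2|² + |-2|² + |-1|² + |3|² = 18.0000

Frequency domain:
(1/4)Σ|X[k]|² = (1/4)(|-2|² + |-1+5i|² + |-4|² + |-1-5i|²) = (1/4)·72.0000 = 18.0000

Both sides agree, confirming Parseval's theorem.

Σ|x[n]|² = (1/N)Σ|X[k]|² = 18.0000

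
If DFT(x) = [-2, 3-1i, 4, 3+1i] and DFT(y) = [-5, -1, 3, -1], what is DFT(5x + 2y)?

By linearity: DFT(5x + 2y) = 5·DFT(x) + 2·DFT(y)
= 5·[-2, 3-1i, 4, 3+1i] + 2·[-5, -1, 3, -1]

Computing element-wise:
Z[0] = 5·(-2) + 2·(-5) = -20
Z[1] = 5·(3-1i) + 2·(-1) = 13-5i
Z[2] = 5·(4) + 2·(3) = 26
Z[3] = 5·(3+1i) + 2·(-1) = 13+5i

DFT(5x + 2y) = 5·X + 2·Y = [-20, 13-5i, 26, 13+5i]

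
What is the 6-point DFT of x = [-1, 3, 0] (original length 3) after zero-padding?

Original 3-point DFT: [2, -2.5000-2.5981i, -2.5000+2.5981i]
Zero-padded 6-point DFT provides frequency interpolation.

DFT_6([x, 0, ...]) = [2, 0.5000-2.5981i, -2.5000-2.5981i, -4, -2.5000+2.5981i, 0.5000+2.5981i]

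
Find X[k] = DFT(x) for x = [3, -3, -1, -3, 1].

X[k] = Σ(n=0 to 4) x[n] · ω_5^(nk)
where ω_5 = e^(-2πi/5)

Computing each X[k]:
X[0] = -3
X[1] = 5.6180+2.6287i
X[2] = 3.3820+4.2533i
X[3] = 3.3820-4.2533i
X[4] = 5.6180-2.6287i

X = [-3, 5.6180+2.6287i, 3.3820+4.2533i, 3.3820-4.2533i, 5.6180-2.6287i]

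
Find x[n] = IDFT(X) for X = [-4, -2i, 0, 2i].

x[n] = (1/4) Σ(k=0 to 3) X[k] · e^(2πikn/4)

Computing each x[n]:
x[0] = -1
x[1] = 0
x[2] = -1
x[3] = -2

x = [-1, 0, -1, -2]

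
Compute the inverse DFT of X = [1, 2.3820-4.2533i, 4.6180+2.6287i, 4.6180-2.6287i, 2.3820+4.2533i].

x[n] = (1/5) Σ(k=0 to 4) X[k] · e^(2πikn/5)

Computing each x[n]:
x[0] = 3
x[1] = 0
x[2] = 2
x[3] = -2
x[4] = -2

x = [3, 0, 2, -2, -2]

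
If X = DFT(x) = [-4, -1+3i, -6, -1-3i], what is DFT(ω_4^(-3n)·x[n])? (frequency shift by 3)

Modulation property: DFT(ω_4^(-3n)·x[n]) = X[(k-3) mod 4], so circularly shift X by 3 positions.

X[k-3] = [-1+3i, -6, -1-3i, -4]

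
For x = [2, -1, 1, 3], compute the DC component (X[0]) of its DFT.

X[0] = Σ(n=0 to 3) x[n] · ω_4^0 = Σ x[n]
= (2) + (-1) + (1) + (3)

X[0] = 5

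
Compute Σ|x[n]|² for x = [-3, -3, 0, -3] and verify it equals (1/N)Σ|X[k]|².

Time domain:
Σ|x[n]|² = |-3|² + |-3|² + |0|² + |-3|² = 27.0000

Frequency domain:
(1/4)Σ|X[k]|² = (1/4)(|-9|² + |-3|² + |3|² + |-3|²) = (1/4)·108.0000 = 27.0000

Both sides agree, confirming Parseval's theorem.

Σ|x[n]|² = (1/N)Σ|X[k]|² = 27.0000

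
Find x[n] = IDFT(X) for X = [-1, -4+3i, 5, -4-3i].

x[n] = (1/4) Σ(k=0 to 3) X[k] · e^(2πikn/4)

Computing each x[n]:
x[0] = -1
x[1] = -3
x[2] = 3
x[3] = 0

x = [-1, -3, 3, 0]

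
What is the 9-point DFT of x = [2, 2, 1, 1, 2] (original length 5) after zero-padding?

Original 5-point DFT: [8, 1.6180, -0.6180, -0.6180, 1.6180]
Zero-padded 9-point DFT provides frequency interpolation.

DFT_9([x, 0, ...]) = [8, 1.3264-3.8204i, 2.4397-0.1600i, 0.5000-2.5981i, 0.7340+1.0623i, 0.7340-1.0623i, 0.5000+2.5981i, 2.4397+0.1600i, 1.3264+3.8204i]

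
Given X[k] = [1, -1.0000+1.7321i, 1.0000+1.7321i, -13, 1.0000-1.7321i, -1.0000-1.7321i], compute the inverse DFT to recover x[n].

x[n] = (1/6) Σ(k=0 to 5) X[k] · e^(2πikn/6)

Computing each x[n]:
x[0] = -2
x[1] = 1
x[2] = -2
x[3] = 3
x[4] = -2
x[5] = 3

x = [-2, 1, -2, 3, -2, 3]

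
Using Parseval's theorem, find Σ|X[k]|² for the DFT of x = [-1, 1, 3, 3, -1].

Parseval: Σ|x[n]|² = (1/N)Σ|X[k]|², so Σ|X[k]|² = N·Σ|x[n]|² = 5·21.0000

Σ|X[k]|² = N·Σ|x[n]|² = 5·21.0000 = 105.0000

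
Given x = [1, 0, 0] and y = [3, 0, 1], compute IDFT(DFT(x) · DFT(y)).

(x ⊛ y)[n] = Σ(m=0 to 2) x[m] · y[(n-m) mod 3]

Computing each output sample:
(x ⊛ y)[0] = 3
(x ⊛ y)[1] = 0
(x ⊛ y)[2] = 1

x ⊛ y = [3, 0, 1]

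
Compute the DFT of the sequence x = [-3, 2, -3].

X[k] = Σ(n=0 to 2) x[n] · ω_3^(nk)
where ω_3 = e^(-2πi/3)

Computing each X[k]:
X[0] = -4
X[1] = -2.5000-4.3301i
X[2] = -2.5000+4.3301i

X = [-4, -2.5000-4.3301i, -2.5000+4.3301i]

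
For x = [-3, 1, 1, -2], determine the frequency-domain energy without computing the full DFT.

Parseval: Σ|x[n]|² = (1/N)Σ|X[k]|², so Σ|X[k]|² = N·Σ|x[n]|² = 4·15.0000

Σ|X[k]|² = N·Σ|x[n]|² = 4·15.0000 = 60.0000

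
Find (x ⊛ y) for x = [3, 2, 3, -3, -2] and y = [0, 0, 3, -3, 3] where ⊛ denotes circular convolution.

(x ⊛ y)[n] = Σ(m=0 to 4) x[m] · y[(n-m) mod 5]

Computing each output sample:
(x ⊛ y)[0] = -12
(x ⊛ y)[1] = 12
(x ⊛ y)[2] = 6
(x ⊛ y)[3] = -9
(x ⊛ y)[4] = 12

x ⊛ y = [-12, 12, 6, -9, 12]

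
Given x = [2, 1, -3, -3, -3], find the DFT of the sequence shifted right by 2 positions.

Time shift by 2: X_shifted[k] = ω_5^(2k) · X[k]
Shifted x = [-3, -3, 2, 1, -3]

DFT(x[n-2]) = [-6, -7.2812-0.5878i, 2.7812+0.9511i, 2.7812-0.9511i, -7.2812+0.5878i]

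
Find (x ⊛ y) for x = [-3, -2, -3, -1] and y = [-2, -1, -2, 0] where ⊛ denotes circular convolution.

(x ⊛ y)[n] = Σ(m=0 to 3) x[m] · y[(n-m) mod 4]

Computing each output sample:
(x ⊛ y)[0] = 13
(x ⊛ y)[1] = 9
(x ⊛ y)[2] = 14
(x ⊛ y)[3] = 9

x ⊛ y = [13, 9, 14, 9]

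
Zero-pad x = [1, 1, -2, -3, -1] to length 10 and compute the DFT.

Original 5-point DFT: [-4, 5.0451-2.4899i, -0.5451-0.2245i, -0.5451+0.2245i, 5.0451+2.4899i]
Zero-padded 10-point DFT provides frequency interpolation.

DFT_10([x, 0, ...]) = [-4, 2.9271+4.7553i, 5.0451-2.4899i, -0.4271-2.9389i, -0.5451-0.2245i, 0, -0.5451+0.2245i, -0.4271+2.9389i, 5.0451+2.4899i, 2.9271-4.7553i]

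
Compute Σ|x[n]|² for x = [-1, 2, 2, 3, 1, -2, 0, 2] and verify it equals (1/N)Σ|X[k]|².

Time domain:
Σ|x[n]|² = |-1|² + |2|² + |2|² + |3|² + |1|² + |-2|² + |0|² + |2|² = 27.0000

Frequency domain:
(1/8)Σ|X[k]|² = (1/8)(|7|² + |0.1213-5.5355i|² + |-2+5i|² + |-4.1213-1.5355i|² + |-3|² + |-4.1213+1.5355i|² + |-2-5i|² + |0.1213+5.5355i|²) = (1/8)·216.0000 = 27.0000

Both sides agree, confirming Parseval's theorem.

Σ|x[n]|² = (1/N)Σ|X[k]|² = 27.0000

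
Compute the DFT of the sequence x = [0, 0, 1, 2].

X[k] = Σ(n=0 to 3) x[n] · ω_4^(nk)
where ω_4 = e^(-2πi/4)

Computing each X[k]:
X[0] = 3
X[1] = -1+2i
X[2] = -1
X[3] = -1-2i

X = [3, -1+2i, -1, -1-2i]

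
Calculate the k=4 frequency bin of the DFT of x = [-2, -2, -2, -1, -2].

X[4] = Σ(n=0 to 4) x[n] · ω_5^(4n) where ω_5 = e^(-2πi/5)
= (-2)·ω_5^0 + (-2)·ω_5^4 + (-2)·ω_5^8 + (-1)·ω_5^12 + (-2)·ω_5^16

X[4] = -0.8090-0.5878i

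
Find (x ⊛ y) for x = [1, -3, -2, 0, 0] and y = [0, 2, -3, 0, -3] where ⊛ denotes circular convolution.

(x ⊛ y)[n] = Σ(m=0 to 4) x[m] · y[(n-m) mod 5]

Computing each output sample:
(x ⊛ y)[0] = 9
(x ⊛ y)[1] = 8
(x ⊛ y)[2] = -9
(x ⊛ y)[3] = 5
(x ⊛ y)[4] = 3

x ⊛ y = [9, 8, -9, 5, 3]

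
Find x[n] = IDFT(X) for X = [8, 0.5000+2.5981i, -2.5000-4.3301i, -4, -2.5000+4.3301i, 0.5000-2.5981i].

x[n] = (1/6) Σ(k=0 to 5) X[k] · e^(2πikn/6)

Computing each x[n]:
x[0] = 0
x[1] = 3
x[2] = -1
x[3] = 1
x[4] = 3
x[5] = 2

x = [0, 3, -1, 1, 3, 2]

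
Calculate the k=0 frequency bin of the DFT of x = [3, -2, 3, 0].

X[0] = Σ(n=0 to 3) x[n] · ω_4^0 = Σ x[n]
= (3) + (-2) + (3) + (0)

X[0] = 4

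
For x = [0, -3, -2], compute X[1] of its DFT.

X[1] = Σ(n=0 to 2) x[n] · ω_3^(1n) where ω_3 = e^(-2πi/3)
= (0)·ω_3^0 + (-3)·ω_3^1 + (-2)·ω_3^2

X[1] = 2.5000+0.8660i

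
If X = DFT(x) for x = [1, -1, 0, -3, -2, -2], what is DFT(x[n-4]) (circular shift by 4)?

Time shift by 4: X_shifted[k] = ω_6^(4k) · X[k]
Shifted x = [0, -3, -2, -2, 1, -1]

DFT(x[n-4]) = [-7, 0.5000+4.3301i, 0.5000-0.8660i, 5, 0.5000+0.8660i, 0.5000-4.3301i]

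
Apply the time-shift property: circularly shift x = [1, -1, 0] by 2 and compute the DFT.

Time shift by 2: X_shifted[k] = ω_3^(2k) · X[k]
Shifted x = [-1, 0, 1]

DFT(x[n-2]) = [0, -1.5000+0.8660i, -1.5000-0.8660i]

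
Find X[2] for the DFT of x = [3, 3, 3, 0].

X[2] = Σ(n=0 to 3) x[n] · ω_4^(2n) where ω_4 = e^(-2πi/4)
= (3)·ω_4^0 + (3)·ω_4^2 + (3)·ω_4^4 + (0)·ω_4^6

X[2] = 3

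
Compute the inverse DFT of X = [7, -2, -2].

x[n] = (1/3) Σ(k=0 to 2) X[k] · e^(2πikn/3)

Computing each x[n]:
x[0] = 1
x[1] = 3
x[2] = 3

x = [1, 3, 3]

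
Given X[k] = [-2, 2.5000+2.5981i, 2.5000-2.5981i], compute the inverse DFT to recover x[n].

x[n] = (1/3) Σ(k=0 to 2) X[k] · e^(2πikn/3)

Computing each x[n]:
x[0] = 1
x[1] = -3
x[2] = 0

x = [1, -3, 0]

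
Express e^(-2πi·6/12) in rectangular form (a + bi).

ω_12^6 = e^(-2πi·6/12)
= cos(-2π·6/12) + i·sin(-2π·6/12)
= cos(-12π/12) + i·sin(-12π/12)

ω_12^6 = cos(-12π/12) + i·sin(-12π/12) = -1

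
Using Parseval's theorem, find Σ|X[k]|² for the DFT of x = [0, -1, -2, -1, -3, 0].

Parseval: Σ|x[n]|² = (1/N)Σ|X[k]|², so Σ|X[k]|² = N·Σ|x[n]|² = 6·15.0000

Σ|X[k]|² = N·Σ|x[n]|² = 6·15.0000 = 90.0000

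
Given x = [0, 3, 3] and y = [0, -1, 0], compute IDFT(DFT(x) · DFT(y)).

(x ⊛ y)[n] = Σ(m=0 to 2) x[m] · y[(n-m) mod 3]

Computing each output sample:
(x ⊛ y)[0] = -3
(x ⊛ y)[1] = 0
(x ⊛ y)[2] = -3

x ⊛ y = [-3, 0, -3]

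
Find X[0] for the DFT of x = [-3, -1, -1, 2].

X[0] = Σ(n=0 to 3) x[n] · ω_4^0 = Σ x[n]
= (-3) + (-1) + (-1) + (2)

X[0] = -3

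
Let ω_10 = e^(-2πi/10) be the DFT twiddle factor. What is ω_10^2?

ω_10^2 = e^(-2πi·2/10)
= cos(-2π·2/10) + i·sin(-2π·2/10)
= cos(-4π/10) + i·sin(-4π/10)

ω_10^2 = cos(-4π/10) + i·sin(-4π/10) = 0.3090-0.9511i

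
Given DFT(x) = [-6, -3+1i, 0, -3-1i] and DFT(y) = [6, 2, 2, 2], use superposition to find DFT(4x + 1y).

By linearity: DFT(4x + 1y) = 4·DFT(x) + 1·DFT(y)
= 4·[-6, -3+1i, 0, -3-1i] + 1·[6, 2, 2, 2]

Computing element-wise:
Z[0] = 4·(-6) + 1·(6) = -18
Z[1] = 4·(-3+1i) + 1·(2) = -10+4i
Z[2] = 4·(0) + 1·(2) = 2
Z[3] = 4·(-3-1i) + 1·(2) = -10-4i

DFT(4x + 1y) = 4·X + 1·Y = [-18, -10+4i, 2, -10-4i]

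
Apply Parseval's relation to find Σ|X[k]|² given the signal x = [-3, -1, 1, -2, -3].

Parseval: Σ|x[n]|² = (1/N)Σ|X[k]|², so Σ|X[k]|² = N·Σ|x[n]|² = 5·24.0000

Σ|X[k]|² = N·Σ|x[n]|² = 5·24.0000 = 120.0000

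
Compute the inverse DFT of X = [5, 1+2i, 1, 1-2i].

x[n] = (1/4) Σ(k=0 to 3) X[k] · e^(2πikn/4)

Computing each x[n]:
x[0] = 2
x[1] = 0
x[2] = 1
x[3] = 2

x = [2, 0, 1, 2]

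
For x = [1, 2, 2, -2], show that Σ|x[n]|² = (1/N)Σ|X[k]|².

Time domain:
Σ|x[n]|² = |1|² + |2|² + |2|² + |-2|² = 13.0000

Frequency domain:
(1/4)Σ|X[k]|² = (1/4)(|3|² + |-1-4i|² + |3|² + |-1+4i|²) = (1/4)·52.0000 = 13.0000

Both sides agree, confirming Parseval's theorem.

Σ|x[n]|² = (1/N)Σ|X[k]|² = 13.0000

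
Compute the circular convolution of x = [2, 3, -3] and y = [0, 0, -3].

(x ⊛ y)[n] = Σ(m=0 to 2) x[m] · y[(n-m) mod 3]

Computing each output sample:
(x ⊛ y)[0] = -9
(x ⊛ y)[1] = 9
(x ⊛ y)[2] = -6

x ⊛ y = [-9, 9, -6]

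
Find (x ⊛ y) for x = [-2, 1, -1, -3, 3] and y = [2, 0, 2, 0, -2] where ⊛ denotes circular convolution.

(x ⊛ y)[n] = Σ(m=0 to 4) x[m] · y[(n-m) mod 5]

Computing each output sample:
(x ⊛ y)[0] = -12
(x ⊛ y)[1] = 10
(x ⊛ y)[2] = 0
(x ⊛ y)[3] = -10
(x ⊛ y)[4] = 8

x ⊛ y = [-12, 10, 0, -10, 8]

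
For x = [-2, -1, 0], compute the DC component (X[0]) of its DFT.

X[0] = Σ(n=0 to 2) x[n] · ω_3^0 = Σ x[n]
= (-2) + (-1) + (0)

X[0] = -3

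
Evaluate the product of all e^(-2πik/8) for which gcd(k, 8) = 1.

The primitive 8th roots of unity are ω_8^k for k coprime to 8: k ∈ {1, 3, 5, 7}
Their product equals the constant term of the cyclotomic polynomial Φ_8(x) up to sign.
For n ≥ 3, the product of all primitive nth roots of unity is 1. (For n=1 it is 1; for n=2 it is -1.)

1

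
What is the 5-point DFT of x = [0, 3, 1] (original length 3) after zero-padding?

Original 3-point DFT: [4, -2.0000-1.7321i, -2.0000+1.7321i]
Zero-padded 5-point DFT provides frequency interpolation.

DFT_5([x, 0, ...]) = [4, 0.1180-3.4410i, -2.1180-0.8123i, -2.1180+0.8123i, 0.1180+3.4410i]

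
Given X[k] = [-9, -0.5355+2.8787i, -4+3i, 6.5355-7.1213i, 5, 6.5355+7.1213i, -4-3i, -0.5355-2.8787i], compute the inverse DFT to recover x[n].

x[n] = (1/8) Σ(k=0 to 7) X[k] · e^(2πikn/8)

Computing each x[n]:
x[0] = 0
x[1] = -3
x[2] = -2
x[3] = 1
x[4] = -3
x[5] = -2
x[6] = 3
x[7] = -3

x = [0, -3, -2, 1, -3, -2, 3, -3]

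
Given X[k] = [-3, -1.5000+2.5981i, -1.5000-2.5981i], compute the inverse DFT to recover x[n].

x[n] = (1/3) Σ(k=0 to 2) X[k] · e^(2πikn/3)

Computing each x[n]:
x[0] = -2
x[1] = -2
x[2] = 1

x = [-2, -2, 1]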